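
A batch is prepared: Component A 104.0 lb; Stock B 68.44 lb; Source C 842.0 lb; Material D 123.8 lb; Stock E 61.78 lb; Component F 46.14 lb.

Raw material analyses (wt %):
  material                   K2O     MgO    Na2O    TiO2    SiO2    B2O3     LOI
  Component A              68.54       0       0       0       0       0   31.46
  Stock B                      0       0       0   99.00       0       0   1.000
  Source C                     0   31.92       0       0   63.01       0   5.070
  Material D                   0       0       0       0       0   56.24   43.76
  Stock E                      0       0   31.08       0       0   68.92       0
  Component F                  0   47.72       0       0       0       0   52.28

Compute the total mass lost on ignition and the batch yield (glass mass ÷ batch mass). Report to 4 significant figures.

LOI loss = 154.4 lb; glass = 1092 lb; yield = 87.61%

Full precision is held through every step; intermediates appear, rounded to 4 significant figures, between the steps. Each reported figure sees exactly one rounding — derived quantities, which include yield, six oxide percentages, glass mass, totals, LOI, are re-derived in full precision, as written in problem or answer, from the batch weights per 1092 lb of glass.
Ignition loss by material:
  Component A: 104.0 × 0.3146 = 32.72 lb
  Stock B: 68.44 × 0.01000 = 0.6844 lb
  Source C: 842.0 × 0.05070 = 42.69 lb
  Material D: 123.8 × 0.4376 = 54.17 lb
  Stock E: 61.78 × 0 = 0 lb
  Component F: 46.14 × 0.5228 = 24.12 lb
Total LOI = 154.4 lb
Glass = batch − LOI = 1246 − 154.4 = 1092 lb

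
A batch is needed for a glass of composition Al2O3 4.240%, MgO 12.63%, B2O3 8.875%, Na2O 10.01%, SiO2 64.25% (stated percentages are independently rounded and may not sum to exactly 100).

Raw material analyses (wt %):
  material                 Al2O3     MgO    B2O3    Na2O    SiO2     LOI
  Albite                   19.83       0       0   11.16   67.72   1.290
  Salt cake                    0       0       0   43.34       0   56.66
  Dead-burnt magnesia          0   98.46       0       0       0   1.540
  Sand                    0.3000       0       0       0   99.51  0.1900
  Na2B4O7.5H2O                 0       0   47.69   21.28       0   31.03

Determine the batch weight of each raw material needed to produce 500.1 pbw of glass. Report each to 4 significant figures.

Batch per 500.1 pbw glass:
  Albite: 103.1 pbw
  Salt cake: 43.26 pbw
  Dead-burnt magnesia: 64.15 pbw
  Sand: 252.7 pbw
  Na2B4O7.5H2O: 93.07 pbw
Total batch = 556.3 pbw; LOI loss = 56.19 pbw; yield = 89.90%

Values along the way appear rounded to 4 significant digits at each printed step — the working math holds full float precision all the way through; every reported number is rounded just once. The derived quantities, which include the five compositions, the totals, net glass mass, LOI, yield, are recomputed at full precision, as they appear in problem or answer, starting from the weights on 500.1 pbw of glass.
Target oxide masses per 500.1 pbw glass:
  Al2O3: 4.240% × 500.1 = 21.20 pbw
  MgO: 12.63% × 500.1 = 63.16 pbw
  B2O3: 8.875% × 500.1 = 44.38 pbw
  Na2O: 10.01% × 500.1 = 50.06 pbw
  SiO2: 64.25% × 500.1 = 321.3 pbw
Balance tally, oxide-wise, with the batch weights as given, versus the basis set out (oxide sums agree with the targets given rounding of the digits):
  Al2O3: 103.1·0.1983 + 252.7·0.003000 = 21.20 pbw (target 21.20 pbw)
  MgO: 64.15·0.9846 = 63.16 pbw (target 63.16 pbw)
  B2O3: 93.07·0.4769 = 44.39 pbw (target 44.38 pbw)
  Na2O: 103.1·0.1116 + 43.26·0.4334 + 93.07·0.2128 = 50.06 pbw (target 50.06 pbw)
  SiO2: 103.1·0.6772 + 252.7·0.9951 = 321.3 pbw (target 321.3 pbw)
Glass-mass bookkeeping: Σ batch − LOI loss = 500.1 pbw (summing oxide targets gives 500.1 pbw; basis as stated: 500.1 pbw — rounding explains the deltas).
Batch total: Σ batch = 556.3 pbw; ignition loss, Σ(batch × LOI) = 56.19 pbw; yield = glass ÷ total batch = 89.90%.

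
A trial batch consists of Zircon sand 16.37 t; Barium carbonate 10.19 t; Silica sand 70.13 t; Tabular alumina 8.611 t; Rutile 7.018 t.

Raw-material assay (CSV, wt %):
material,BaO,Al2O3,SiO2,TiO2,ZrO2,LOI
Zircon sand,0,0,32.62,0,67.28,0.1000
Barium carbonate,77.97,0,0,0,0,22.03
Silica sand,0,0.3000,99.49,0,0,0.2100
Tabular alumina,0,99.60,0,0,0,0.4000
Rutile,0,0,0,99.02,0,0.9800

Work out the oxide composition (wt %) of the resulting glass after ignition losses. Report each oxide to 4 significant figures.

Glass mass = 109.8 t (batch 112.3 − LOI 2.512).
Composition: BaO 7.236%, Al2O3 8.002%, SiO2 68.40%, TiO2 6.329%, ZrO2 10.03%

All internal work maintains full float precision from first step to last — working values are printed rounded to four significant digits across the worked steps; each reported result is rounded exactly once — derived quantities (yield, five oxide percentages, ignition loss, totals, net glass mass) are re-derived at exact precision starting from the weights on 109.8 t of glass, as written in the question or the answer.
What the batch supplies per oxide:
  BaO: 10.19·0.7797 = 7.945 t
  Al2O3: 70.13·0.003000 + 8.611·0.9960 = 8.787 t
  SiO2: 16.37·0.3262 + 70.13·0.9949 = 75.11 t
  TiO2: 7.018·0.9902 = 6.949 t
  ZrO2: 16.37·0.6728 = 11.01 t
LOI: 16.37·0.001000 + 10.19·0.2203 + 70.13·0.002100 + 8.611·0.004000 + 7.018·0.009800 = 2.512 t
batch − LOI leaves glass = 112.3 − 2.512 = 109.8 t (= the summed oxide contributions)
wt % = oxide mass / glass mass × 100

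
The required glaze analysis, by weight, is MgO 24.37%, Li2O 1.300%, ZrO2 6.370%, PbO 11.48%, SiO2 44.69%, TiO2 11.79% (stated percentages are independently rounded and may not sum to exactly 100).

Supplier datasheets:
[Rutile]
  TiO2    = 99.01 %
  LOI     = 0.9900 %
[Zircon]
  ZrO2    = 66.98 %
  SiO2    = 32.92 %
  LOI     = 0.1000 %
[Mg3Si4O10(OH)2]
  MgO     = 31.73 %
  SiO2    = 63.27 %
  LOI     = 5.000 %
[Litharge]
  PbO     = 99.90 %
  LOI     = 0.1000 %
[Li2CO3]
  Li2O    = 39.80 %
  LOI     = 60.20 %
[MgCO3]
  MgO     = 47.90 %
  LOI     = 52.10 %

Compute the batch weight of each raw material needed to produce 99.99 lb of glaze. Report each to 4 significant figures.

The whole derivation keeps full precision through every step. The intermediate values appear, rounded to 4 significant digits, in the working — each reported result is rounded a single time — all derived quantities, which include glass mass, totals, ignition loss, the yield, the six compositions, are carried at full precision, precisely as stated by either problem or answer, from the weighed amounts for 99.99 lb of glass.
Target masses of each oxide per 99.99 lb glaze:
  MgO: 24.37% × 99.99 = 24.37 lb
  Li2O: 1.300% × 99.99 = 1.300 lb
  ZrO2: 6.370% × 99.99 = 6.369 lb
  PbO: 11.48% × 99.99 = 11.48 lb
  SiO2: 44.69% × 99.99 = 44.69 lb
  TiO2: 11.79% × 99.99 = 11.79 lb
A balance pass over the oxides, from the weights as reported, relative to the basis at hand (each sum matches its target mass given rounding of the digits):
  MgO: 65.68·0.3173 + 7.365·0.4790 = 24.37 lb (target 24.37 lb)
  Li2O: 3.266·0.3980 = 1.300 lb (target 1.300 lb)
  ZrO2: 9.509·0.6698 = 6.369 lb (target 6.369 lb)
  PbO: 11.49·0.9990 = 11.48 lb (target 11.48 lb)
  SiO2: 9.509·0.3292 + 65.68·0.6327 = 44.69 lb (target 44.69 lb)
  TiO2: 11.91·0.9901 = 11.79 lb (target 11.79 lb)
The glass-mass cross-check: net batch after ignition = 99.99 lb (oxide target masses add up to 99.99 lb; versus the stated basis of 99.99 lb — gaps are rounding artifacts).
Total batch = Σ batch = 109.2 lb; LOI loss = Σ batch·LOI = 9.226 lb; yield = glass ÷ total batch = 91.55%.

Batch per 99.99 lb glaze:
  Rutile: 11.91 lb
  Zircon: 9.509 lb
  Mg3Si4O10(OH)2: 65.68 lb
  Litharge: 11.49 lb
  Li2CO3: 3.266 lb
  MgCO3: 7.365 lb
Total batch = 109.2 lb; LOI loss = 9.226 lb; yield = 91.55%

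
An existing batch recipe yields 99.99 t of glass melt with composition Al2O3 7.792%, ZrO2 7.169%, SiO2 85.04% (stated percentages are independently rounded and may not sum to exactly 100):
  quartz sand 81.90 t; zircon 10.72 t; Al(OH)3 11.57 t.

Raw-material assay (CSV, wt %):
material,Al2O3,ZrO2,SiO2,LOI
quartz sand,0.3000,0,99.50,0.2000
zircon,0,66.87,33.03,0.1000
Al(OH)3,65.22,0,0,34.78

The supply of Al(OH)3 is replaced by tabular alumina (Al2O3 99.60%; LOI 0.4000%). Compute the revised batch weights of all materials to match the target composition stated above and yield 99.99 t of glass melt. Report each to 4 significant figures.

Revised batch per 99.99 t glass melt:
  quartz sand: 81.90 t
  zircon: 10.72 t
  tabular alumina: 7.576 t
Total batch = 100.2 t; LOI loss = 0.2048 t

All internal work keeps exact precision in all steps. In-progress results are shown, with 4-significant-figure rounding, at each printed step. Each reported number is rounded a single time; the derived quantities (three oxide percentages, net glass mass, the totals, yield, LOI) are re-derived from the weighed amounts on 99.99 t of glass at full precision, exactly as printed in problem or answer.
The oxide mass targets at 99.99 t glass melt:
  Al2O3: 7.792% × 99.99 = 7.791 t
  ZrO2: 7.169% × 99.99 = 7.168 t
  SiO2: 85.04% × 99.99 = 85.03 t
Verifying the oxide balance on the weights just shown, at the basis given (oxide sums agree with the targets inside rounding margins):
  Al2O3: 81.90·0.003000 + 7.576·0.9960 = 7.791 t (target 7.791 t)
  ZrO2: 10.72·0.6687 = 7.168 t (target 7.168 t)
  SiO2: 81.90·0.9950 + 10.72·0.3303 = 85.03 t (target 85.03 t)
Glass mass check: total charge less LOI = 99.99 t (oxide target masses add up to 99.99 t; with the basis standing at 99.99 t — any gap is answer rounding).
Batch total: Σ batch = 100.2 t; LOI loss = Σ batch·LOI = 0.2048 t; yield, glass over the total, = 99.80%.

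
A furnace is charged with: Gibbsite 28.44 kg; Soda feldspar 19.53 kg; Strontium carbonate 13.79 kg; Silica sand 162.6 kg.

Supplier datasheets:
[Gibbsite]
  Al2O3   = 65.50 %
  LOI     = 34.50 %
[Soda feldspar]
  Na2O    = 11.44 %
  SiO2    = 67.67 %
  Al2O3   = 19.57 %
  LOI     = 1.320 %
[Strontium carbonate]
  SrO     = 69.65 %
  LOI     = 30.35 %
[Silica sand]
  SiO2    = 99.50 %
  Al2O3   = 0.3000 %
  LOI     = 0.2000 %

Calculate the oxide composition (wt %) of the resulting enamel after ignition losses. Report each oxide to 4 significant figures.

Intermediates appear (rounded to 4 significant figures) at each printed step; every computation carries full precision at all times; every reported result is rounded once only — the derived quantities are recomputed from the weighed amounts for 209.8 kg of glass at full precision (four oxide percentages, glass mass, the yield, ignition loss, the totals) exactly as shown in either problem or answer.
Delivered oxide masses:
  SrO: 13.79·0.6965 = 9.605 kg
  Na2O: 19.53·0.1144 = 2.234 kg
  SiO2: 19.53·0.6767 + 162.6·0.9950 = 175.0 kg
  Al2O3: 28.44·0.6550 + 19.53·0.1957 + 162.6·0.003000 = 22.94 kg
LOI: 28.44·0.3450 + 19.53·0.01320 + 13.79·0.3035 + 162.6·0.002000 = 14.58 kg
batch − LOI leaves glass = 224.4 − 14.58 = 209.8 kg (= the summed oxide contributions)
percent by weight: oxide/glass ×100

Glass mass = 209.8 kg (batch 224.4 − LOI 14.58).
Composition: SrO 4.578%, Na2O 1.065%, SiO2 83.42%, Al2O3 10.93%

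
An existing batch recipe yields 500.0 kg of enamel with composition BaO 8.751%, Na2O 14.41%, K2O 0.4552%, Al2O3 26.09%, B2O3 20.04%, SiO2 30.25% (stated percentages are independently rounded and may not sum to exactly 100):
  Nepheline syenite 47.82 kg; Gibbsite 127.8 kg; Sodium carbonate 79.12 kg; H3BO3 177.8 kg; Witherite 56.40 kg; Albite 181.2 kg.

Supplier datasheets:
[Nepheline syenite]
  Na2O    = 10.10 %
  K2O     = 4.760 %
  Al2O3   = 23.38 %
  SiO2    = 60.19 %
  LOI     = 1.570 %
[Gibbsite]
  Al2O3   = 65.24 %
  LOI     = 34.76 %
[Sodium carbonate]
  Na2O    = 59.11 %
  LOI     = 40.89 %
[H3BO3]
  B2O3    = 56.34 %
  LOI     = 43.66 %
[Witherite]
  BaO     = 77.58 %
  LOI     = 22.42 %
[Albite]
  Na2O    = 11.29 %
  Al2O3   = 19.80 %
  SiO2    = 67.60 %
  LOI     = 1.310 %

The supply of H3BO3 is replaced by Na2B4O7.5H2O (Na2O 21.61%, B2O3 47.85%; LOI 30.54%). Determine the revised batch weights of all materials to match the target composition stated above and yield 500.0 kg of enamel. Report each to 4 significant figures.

Revised batch per 500.0 kg enamel:
  Nepheline syenite: 47.82 kg
  Gibbsite: 127.8 kg
  Sodium carbonate: 2.562 kg
  Na2B4O7.5H2O: 209.4 kg
  Witherite: 56.40 kg
  Albite: 181.2 kg
Total batch = 625.2 kg; LOI loss = 125.2 kg

Mid-chain values are rounded to four significant digits when displayed; each numeric step maintains exact precision at all times; each reported value sees exactly one rounding — derived quantities are carried from the batch weights on 500.0 kg of glass in full float precision (the yield, net glass mass, totals, the six compositions, LOI) as they appear in the question or the answer.
Target masses of each oxide per 500.0 kg enamel:
  BaO: 8.751% × 500.0 = 43.76 kg
  Na2O: 14.41% × 500.0 = 72.05 kg
  K2O: 0.4552% × 500.0 = 2.276 kg
  Al2O3: 26.09% × 500.0 = 130.4 kg
  B2O3: 20.04% × 500.0 = 100.2 kg
  SiO2: 30.25% × 500.0 = 151.2 kg
Sums-versus-targets review using the reported weights, for the quoted basis mass (target by target, the sums agree modulo rounding of the values):
  BaO: 56.40·0.7758 = 43.76 kg (target 43.76 kg)
  Na2O: 47.82·0.1010 + 2.562·0.5911 + 209.4·0.2161 + 181.2·0.1129 = 72.05 kg (target 72.05 kg)
  K2O: 47.82·0.04760 = 2.276 kg (target 2.276 kg)
  Al2O3: 47.82·0.2338 + 127.8·0.6524 + 181.2·0.1980 = 130.4 kg (target 130.4 kg)
  B2O3: 209.4·0.4785 = 100.2 kg (target 100.2 kg)
  SiO2: 47.82·0.6019 + 181.2·0.6760 = 151.3 kg (target 151.2 kg)
Glass-mass sanity pass: batch Σ − ignition loss = 500.0 kg (targets for the oxides total 500.0 kg; basis as stated: 500.0 kg — any gap is answer rounding).
Adding the batch up: Σ batch = 625.2 kg; the LOI term Σ batch·LOI equals 125.2 kg; yield = glass ÷ total batch = 79.98%.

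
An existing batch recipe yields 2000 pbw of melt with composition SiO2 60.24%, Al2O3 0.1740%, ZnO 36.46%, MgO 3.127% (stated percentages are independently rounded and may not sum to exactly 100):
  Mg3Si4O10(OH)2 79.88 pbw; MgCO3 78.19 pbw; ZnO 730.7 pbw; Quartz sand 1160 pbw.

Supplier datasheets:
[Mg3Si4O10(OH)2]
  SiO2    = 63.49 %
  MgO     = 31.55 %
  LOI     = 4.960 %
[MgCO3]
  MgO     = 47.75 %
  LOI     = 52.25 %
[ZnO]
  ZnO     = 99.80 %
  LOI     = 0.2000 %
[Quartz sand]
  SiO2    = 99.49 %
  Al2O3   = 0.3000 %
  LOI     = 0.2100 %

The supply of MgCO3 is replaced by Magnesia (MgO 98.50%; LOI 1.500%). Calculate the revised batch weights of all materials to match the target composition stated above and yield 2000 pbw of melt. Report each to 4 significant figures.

Revised batch per 2000 pbw melt:
  Mg3Si4O10(OH)2: 79.88 pbw
  Magnesia: 37.91 pbw
  ZnO: 730.7 pbw
  Quartz sand: 1160 pbw
Total batch = 2008 pbw; LOI loss = 8.428 pbw

Values along the way are shown with 4-significant-figure rounding alongside each step; all arithmetic holds exact precision all the way through — each reported number is rounded once only — all derived quantities (the yield, four oxide percentages, the totals, net glass mass, LOI) are recomputed starting from the weights per 2000 pbw of glass in exact precision, as set out in the question or the answer.
Per-oxide target masses for 2000 pbw melt:
  SiO2: 60.24% × 2000 = 1205 pbw
  Al2O3: 0.1740% × 2000 = 3.480 pbw
  ZnO: 36.46% × 2000 = 729.2 pbw
  MgO: 3.127% × 2000 = 62.54 pbw
Per-oxide balance check per the reported batch figures, against the basis in use (oxide sums agree with the targets once rounding is allowed for):
  SiO2: 79.88·0.6349 + 1160·0.9949 = 1205 pbw (target 1205 pbw)
  Al2O3: 1160·0.003000 = 3.480 pbw (target 3.480 pbw)
  ZnO: 730.7·0.9980 = 729.2 pbw (target 729.2 pbw)
  MgO: 79.88·0.3155 + 37.91·0.9850 = 62.54 pbw (target 62.54 pbw)
Mass balance on the glass: batch Σ − ignition loss = 2000 pbw (oxide target masses add up to 2000 pbw; against the stated basis, 2000 pbw — any gap is answer rounding).
Adding the batch up: Σ batch = 2008 pbw; Σ batch·LOI gives LOI loss = 8.428 pbw; yield, glass over the total, = 99.58%.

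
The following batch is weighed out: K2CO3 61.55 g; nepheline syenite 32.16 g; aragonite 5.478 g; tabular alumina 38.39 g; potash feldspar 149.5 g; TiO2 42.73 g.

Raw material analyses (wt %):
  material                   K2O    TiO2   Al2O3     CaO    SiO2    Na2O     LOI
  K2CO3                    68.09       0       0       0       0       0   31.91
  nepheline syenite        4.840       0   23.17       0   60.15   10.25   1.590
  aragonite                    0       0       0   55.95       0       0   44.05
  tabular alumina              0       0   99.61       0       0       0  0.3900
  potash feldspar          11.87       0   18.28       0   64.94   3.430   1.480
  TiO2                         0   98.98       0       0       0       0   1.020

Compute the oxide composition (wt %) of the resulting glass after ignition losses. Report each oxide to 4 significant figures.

Intermediates are shown rounded to four significant digits at each printed step; all internal work holds full float precision all the way through. Each reported figure takes just one rounding — all derived quantities are computed in full precision (six oxide percentages, yield, glass mass, totals, ignition loss) from the batch weights for 304.4 g of glass, as set out in question or answer.
Oxide-by-oxide delivered mass:
  K2O: 61.55·0.6809 + 32.16·0.04840 + 149.5·0.1187 = 61.21 g
  TiO2: 42.73·0.9898 = 42.29 g
  Al2O3: 32.16·0.2317 + 38.39·0.9961 + 149.5·0.1828 = 73.02 g
  CaO: 5.478·0.5595 = 3.065 g
  SiO2: 32.16·0.6015 + 149.5·0.6494 = 116.4 g
  Na2O: 32.16·0.1025 + 149.5·0.03430 = 8.424 g
LOI: 61.55·0.3191 + 32.16·0.01590 + 5.478·0.4405 + 38.39·0.003900 + 149.5·0.01480 + 42.73·0.01020 = 25.36 g
Net of LOI, the glass mass = 329.8 − 25.36 = 304.4 g (equal to the oxide-mass sum)
oxide / glass × 100 gives the wt %

Glass mass = 304.4 g (batch 329.8 − LOI 25.36).
Composition: K2O 20.11%, TiO2 13.89%, Al2O3 23.98%, CaO 1.007%, SiO2 38.24%, Na2O 2.767%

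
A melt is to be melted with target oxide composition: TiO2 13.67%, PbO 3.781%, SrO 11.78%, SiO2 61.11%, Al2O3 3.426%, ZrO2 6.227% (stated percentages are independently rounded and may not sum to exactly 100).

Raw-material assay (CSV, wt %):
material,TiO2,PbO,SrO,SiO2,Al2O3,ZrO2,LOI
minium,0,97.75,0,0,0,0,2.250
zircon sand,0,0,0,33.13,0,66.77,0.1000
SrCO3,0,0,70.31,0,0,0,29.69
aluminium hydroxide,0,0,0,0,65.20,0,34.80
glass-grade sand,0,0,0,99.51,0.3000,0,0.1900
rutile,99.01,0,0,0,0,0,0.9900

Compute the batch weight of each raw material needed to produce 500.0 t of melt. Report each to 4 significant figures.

Exact precision is kept at all times; in-progress results are printed, with 4-significant-digit rounding, at each printed step; each reported number is rounded only once — all derived quantities are re-derived from the weighed amounts on 500.0 t of glass at full float precision (the totals, LOI, yield, six oxide percentages, net glass mass), as they appear in either problem or answer.
Target masses of each oxide per 500.0 t melt:
  TiO2: 13.67% × 500.0 = 68.35 t
  PbO: 3.781% × 500.0 = 18.90 t
  SrO: 11.78% × 500.0 = 58.90 t
  SiO2: 61.11% × 500.0 = 305.6 t
  Al2O3: 3.426% × 500.0 = 17.13 t
  ZrO2: 6.227% × 500.0 = 31.14 t
Mass-balance tally per oxide given the weights on record, on the stated basis (sum by sum, the targets are met within answer rounding):
  TiO2: 69.03·0.9901 = 68.35 t (target 68.35 t)
  PbO: 19.34·0.9775 = 18.90 t (target 18.90 t)
  SrO: 83.77·0.7031 = 58.90 t (target 58.90 t)
  SiO2: 46.63·0.3313 + 291.5·0.9951 = 305.5 t (target 305.6 t)
  Al2O3: 24.93·0.6520 + 291.5·0.003000 = 17.13 t (target 17.13 t)
  ZrO2: 46.63·0.6677 = 31.13 t (target 31.14 t)
Mass balance on the glass: batch Σ − ignition loss = 499.9 t (targets for the oxides total 500.0 t; with the basis standing at 500.0 t — a pure rounding effect).
Adding the batch up: Σ batch = 535.2 t; loss to ignition Σ batch·LOI = 35.27 t; as yield: glass ÷ batch → 93.41%.

Batch per 500.0 t melt:
  minium: 19.34 t
  zircon sand: 46.63 t
  SrCO3: 83.77 t
  aluminium hydroxide: 24.93 t
  glass-grade sand: 291.5 t
  rutile: 69.03 t
Total batch = 535.2 t; LOI loss = 35.27 t; yield = 93.41%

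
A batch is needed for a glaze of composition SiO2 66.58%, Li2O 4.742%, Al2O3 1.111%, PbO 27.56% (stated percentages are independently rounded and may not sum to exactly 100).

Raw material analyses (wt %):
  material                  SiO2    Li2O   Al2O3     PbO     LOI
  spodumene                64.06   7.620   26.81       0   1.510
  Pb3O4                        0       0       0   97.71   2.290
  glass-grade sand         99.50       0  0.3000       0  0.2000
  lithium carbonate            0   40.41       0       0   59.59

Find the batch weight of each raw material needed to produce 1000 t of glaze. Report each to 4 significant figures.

The intermediate values are printed rounded to four significant figures as written; every computation keeps full precision all the way through. Exactly one rounding goes into every reported result — all derived quantities (glass mass, the totals, the yield, four oxide percentages, ignition loss) are computed from the weighed amounts at 1000 t of glass in exact precision, exactly as printed in the question or the answer.
Oxide-by-oxide targets in 1000 t glaze:
  SiO2: 66.58% × 1000 = 665.8 t
  Li2O: 4.742% × 1000 = 47.42 t
  Al2O3: 1.111% × 1000 = 11.11 t
  PbO: 27.56% × 1000 = 275.6 t
Verifying the oxide balance with the batch weights as given, per the basis as stated (summed amounts equal target values modulo rounding of the values):
  SiO2: 34.20·0.6406 + 647.1·0.9950 = 665.8 t (target 665.8 t)
  Li2O: 34.20·0.07620 + 110.9·0.4041 = 47.42 t (target 47.42 t)
  Al2O3: 34.20·0.2681 + 647.1·0.003000 = 11.11 t (target 11.11 t)
  PbO: 282.1·0.9771 = 275.6 t (target 275.6 t)
Auditing the glass mass value: whole batch net of LOI = 999.9 t (the targets, summed, come to 999.9 t; with the basis standing at 1000 t — differing by rounding only).
Batch total: Σ batch = 1074 t; Σ batch·LOI gives LOI loss = 74.36 t; glass ÷ batch gives a yield of 93.08%.

Batch per 1000 t glaze:
  spodumene: 34.20 t
  Pb3O4: 282.1 t
  glass-grade sand: 647.1 t
  lithium carbonate: 110.9 t
Total batch = 1074 t; LOI loss = 74.36 t; yield = 93.08%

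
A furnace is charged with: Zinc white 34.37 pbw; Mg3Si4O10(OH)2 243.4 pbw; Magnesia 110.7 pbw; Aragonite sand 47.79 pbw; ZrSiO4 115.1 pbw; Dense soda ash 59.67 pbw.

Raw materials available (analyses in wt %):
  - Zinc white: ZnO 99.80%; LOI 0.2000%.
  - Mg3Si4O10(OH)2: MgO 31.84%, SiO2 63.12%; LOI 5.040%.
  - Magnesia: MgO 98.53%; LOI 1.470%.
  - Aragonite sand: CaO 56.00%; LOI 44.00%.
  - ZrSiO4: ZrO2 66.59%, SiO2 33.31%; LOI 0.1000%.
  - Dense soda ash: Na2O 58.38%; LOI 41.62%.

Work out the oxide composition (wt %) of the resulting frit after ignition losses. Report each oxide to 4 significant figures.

The working math holds exact precision in all steps; the intermediate values are displayed rounded to four significant figures. Exactly one rounding is applied to each reported number; the derived quantities, which include the yield, six oxide percentages, net glass mass, totals, LOI, are carried at full float precision, as quoted within either problem or answer, from the batch weights on 551.1 pbw of glass.
Oxide-by-oxide delivered mass:
  ZnO: 34.37·0.9980 = 34.30 pbw
  Na2O: 59.67·0.5838 = 34.84 pbw
  MgO: 243.4·0.3184 + 110.7·0.9853 = 186.6 pbw
  CaO: 47.79·0.5600 = 26.76 pbw
  ZrO2: 115.1·0.6659 = 76.65 pbw
  SiO2: 243.4·0.6312 + 115.1·0.3331 = 192.0 pbw
LOI: 34.37·0.002000 + 243.4·0.05040 + 110.7·0.01470 + 47.79·0.4400 + 115.1·0.001000 + 59.67·0.4162 = 59.94 pbw
Resulting glass, batch − LOI: 611.0 − 59.94 = 551.1 pbw (consistent with Σ oxide mass)
oxide / glass × 100 gives the wt %

Glass mass = 551.1 pbw (batch 611.0 − LOI 59.94).
Composition: ZnO 6.224%, Na2O 6.321%, MgO 33.86%, CaO 4.856%, ZrO2 13.91%, SiO2 34.84%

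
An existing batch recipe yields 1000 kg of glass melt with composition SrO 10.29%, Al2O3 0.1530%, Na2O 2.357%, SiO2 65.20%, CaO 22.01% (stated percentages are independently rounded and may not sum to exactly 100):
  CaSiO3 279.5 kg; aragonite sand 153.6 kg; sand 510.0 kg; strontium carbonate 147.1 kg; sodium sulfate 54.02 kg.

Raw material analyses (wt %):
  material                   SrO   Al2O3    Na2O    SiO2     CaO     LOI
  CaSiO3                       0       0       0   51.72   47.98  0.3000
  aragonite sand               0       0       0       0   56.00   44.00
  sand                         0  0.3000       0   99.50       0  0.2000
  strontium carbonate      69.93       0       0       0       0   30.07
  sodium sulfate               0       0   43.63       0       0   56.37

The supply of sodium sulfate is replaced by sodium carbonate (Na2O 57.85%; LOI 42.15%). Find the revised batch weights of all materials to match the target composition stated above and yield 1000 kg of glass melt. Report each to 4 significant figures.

Revised batch per 1000 kg glass melt:
  CaSiO3: 279.5 kg
  aragonite sand: 153.6 kg
  sand: 510.0 kg
  strontium carbonate: 147.1 kg
  sodium carbonate: 40.74 kg
Total batch = 1131 kg; LOI loss = 130.8 kg

Mid-chain values are displayed (rounded to 4 significant digits) when written out — every computation carries full float precision through the solve — a single rounding yields every reported number — derived quantities (LOI, the yield, totals, five oxide percentages, glass mass) are rebuilt from the batch weights per 1000 kg of glass at full precision, as set out in the question or the answer.
Target oxide masses per 1000 kg glass melt:
  SrO: 10.29% × 1000 = 102.9 kg
  Al2O3: 0.1530% × 1000 = 1.530 kg
  Na2O: 2.357% × 1000 = 23.57 kg
  SiO2: 65.20% × 1000 = 652.0 kg
  CaO: 22.01% × 1000 = 220.1 kg
Per-oxide balance check on the weights just shown, per the basis as stated (delivered sums recover each target up to rounding of the answer):
  SrO: 147.1·0.6993 = 102.9 kg (target 102.9 kg)
  Al2O3: 510.0·0.003000 = 1.530 kg (target 1.530 kg)
  Na2O: 40.74·0.5785 = 23.57 kg (target 23.57 kg)
  SiO2: 279.5·0.5172 + 510.0·0.9950 = 652.0 kg (target 652.0 kg)
  CaO: 279.5·0.4798 + 153.6·0.5600 = 220.1 kg (target 220.1 kg)
Glass mass check: whole batch net of LOI = 1000 kg (targets for the oxides total 1000 kg; the stated basis being 1000 kg — gaps are rounding artifacts).
Summing the batch: Σ batch = 1131 kg; LOI removed, Σ of batch·LOI: 130.8 kg; yield: glass divided by total = 88.43%.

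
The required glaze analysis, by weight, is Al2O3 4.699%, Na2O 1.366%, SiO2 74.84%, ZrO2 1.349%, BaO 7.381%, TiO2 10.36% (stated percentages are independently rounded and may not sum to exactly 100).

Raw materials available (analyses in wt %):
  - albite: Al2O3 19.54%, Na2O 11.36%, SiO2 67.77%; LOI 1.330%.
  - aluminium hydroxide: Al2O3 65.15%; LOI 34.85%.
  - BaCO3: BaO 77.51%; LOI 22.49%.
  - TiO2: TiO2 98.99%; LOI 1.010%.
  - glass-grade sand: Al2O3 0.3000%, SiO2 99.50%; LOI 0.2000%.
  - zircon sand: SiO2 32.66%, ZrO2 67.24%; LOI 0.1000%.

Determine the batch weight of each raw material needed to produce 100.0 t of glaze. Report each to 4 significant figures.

The working math runs at full precision at each step — mid-chain values are printed (rounded to 4 significant digits) on the page — a single rounding completes every reported figure — derived quantities, including LOI, glass mass, totals, six oxide percentages, yield, are carried from the weighed amounts for 100.0 t of glass in full precision exactly as shown in the problem or the answer.
Oxide-by-oxide targets in 100.0 t glaze:
  Al2O3: 4.699% × 100.0 = 4.699 t
  Na2O: 1.366% × 100.0 = 1.366 t
  SiO2: 74.84% × 100.0 = 74.84 t
  ZrO2: 1.349% × 100.0 = 1.349 t
  BaO: 7.381% × 100.0 = 7.381 t
  TiO2: 10.36% × 100.0 = 10.36 t
Checking each oxide sum applying the batch weights above, per the basis as stated (target by target, the sums agree inside rounding margins):
  Al2O3: 12.02·0.1954 + 3.301·0.6515 + 66.37·0.003000 = 4.698 t (target 4.699 t)
  Na2O: 12.02·0.1136 = 1.365 t (target 1.366 t)
  SiO2: 12.02·0.6777 + 66.37·0.9950 + 2.006·0.3266 = 74.84 t (target 74.84 t)
  ZrO2: 2.006·0.6724 = 1.349 t (target 1.349 t)
  BaO: 9.523·0.7751 = 7.381 t (target 7.381 t)
  TiO2: 10.47·0.9899 = 10.36 t (target 10.36 t)
Mass balance on the glass: batch Σ − ignition loss = 100.0 t (the targets, summed, come to 100.0 t; stated basis 100.0 t — differing by rounding only).
Adding the batch up: Σ batch = 103.7 t; LOI loss = Σ batch·LOI = 3.692 t; yield: glass divided by total = 96.44%.

Batch per 100.0 t glaze:
  albite: 12.02 t
  aluminium hydroxide: 3.301 t
  BaCO3: 9.523 t
  TiO2: 10.47 t
  glass-grade sand: 66.37 t
  zircon sand: 2.006 t
Total batch = 103.7 t; LOI loss = 3.692 t; yield = 96.44%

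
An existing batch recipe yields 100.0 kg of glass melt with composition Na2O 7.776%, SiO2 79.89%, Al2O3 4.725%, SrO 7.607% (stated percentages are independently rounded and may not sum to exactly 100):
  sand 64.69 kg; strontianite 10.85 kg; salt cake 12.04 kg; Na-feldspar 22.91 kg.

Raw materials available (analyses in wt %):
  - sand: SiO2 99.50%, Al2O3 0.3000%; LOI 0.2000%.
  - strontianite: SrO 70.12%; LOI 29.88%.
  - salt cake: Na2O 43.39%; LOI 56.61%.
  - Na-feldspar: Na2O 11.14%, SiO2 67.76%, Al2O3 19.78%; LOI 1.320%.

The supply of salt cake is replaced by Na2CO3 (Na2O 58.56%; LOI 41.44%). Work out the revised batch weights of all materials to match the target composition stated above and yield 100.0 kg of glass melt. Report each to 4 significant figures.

Revised batch per 100.0 kg glass melt:
  sand: 64.69 kg
  strontianite: 10.85 kg
  Na2CO3: 8.921 kg
  Na-feldspar: 22.91 kg
Total batch = 107.4 kg; LOI loss = 7.371 kg

Intermediates appear (rounded to four significant digits) within the worked lines — full float precision is kept in all steps; exactly one rounding lands on each reported number. The derived quantities are rebuilt in full precision (the four compositions, yield, totals, ignition loss, net glass mass) starting from the weights for 100.0 kg of glass, as quoted within the problem or answer text.
Oxide mass targets, per 100.0 kg glass melt:
  Na2O: 7.776% × 100.0 = 7.776 kg
  SiO2: 79.89% × 100.0 = 79.89 kg
  Al2O3: 4.725% × 100.0 = 4.725 kg
  SrO: 7.607% × 100.0 = 7.607 kg
Balance tally, oxide-wise, given the weights on record, per the basis as stated (summed amounts equal target values up to rounding of the answer):
  Na2O: 8.921·0.5856 + 22.91·0.1114 = 7.776 kg (target 7.776 kg)
  SiO2: 64.69·0.9950 + 22.91·0.6776 = 79.89 kg (target 79.89 kg)
  Al2O3: 64.69·0.003000 + 22.91·0.1978 = 4.726 kg (target 4.725 kg)
  SrO: 10.85·0.7012 = 7.608 kg (target 7.607 kg)
The glass-mass cross-check: batch total minus LOI = 100.0 kg (the Σ of target masses is 100.0 kg; versus the stated basis of 100.0 kg — a pure rounding effect).
Adding the batch up: Σ batch = 107.4 kg; LOI removed, Σ of batch·LOI: 7.371 kg; as yield: glass ÷ batch → 93.14%.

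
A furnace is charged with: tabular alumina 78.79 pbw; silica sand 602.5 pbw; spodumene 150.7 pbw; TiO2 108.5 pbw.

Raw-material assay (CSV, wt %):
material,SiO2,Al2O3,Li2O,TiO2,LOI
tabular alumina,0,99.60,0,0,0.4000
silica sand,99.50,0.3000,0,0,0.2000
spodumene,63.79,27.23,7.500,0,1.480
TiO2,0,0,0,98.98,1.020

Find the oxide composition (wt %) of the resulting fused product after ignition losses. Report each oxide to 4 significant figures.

Working values are displayed, with 4-significant-digit rounding, alongside each step; the whole derivation carries full precision in all steps; a single rounding finalizes every reported result. All derived quantities are re-derived at exact precision (the four compositions, the yield, totals, LOI, glass mass) using the weight values per 935.6 pbw of glass as they appear in either problem or answer.
Oxide masses out of the charge:
  SiO2: 602.5·0.9950 + 150.7·0.6379 = 695.6 pbw
  Al2O3: 78.79·0.9960 + 602.5·0.003000 + 150.7·0.2723 = 121.3 pbw
  Li2O: 150.7·0.07500 = 11.30 pbw
  TiO2: 108.5·0.9898 = 107.4 pbw
LOI: 78.79·0.004000 + 602.5·0.002000 + 150.7·0.01480 + 108.5·0.01020 = 4.857 pbw
Glass mass = batch − LOI = 940.5 − 4.857 = 935.6 pbw (the oxide masses sum to this)
wt %: oxide over glass, times 100

Glass mass = 935.6 pbw (batch 940.5 − LOI 4.857).
Composition: SiO2 74.35%, Al2O3 12.97%, Li2O 1.208%, TiO2 11.48%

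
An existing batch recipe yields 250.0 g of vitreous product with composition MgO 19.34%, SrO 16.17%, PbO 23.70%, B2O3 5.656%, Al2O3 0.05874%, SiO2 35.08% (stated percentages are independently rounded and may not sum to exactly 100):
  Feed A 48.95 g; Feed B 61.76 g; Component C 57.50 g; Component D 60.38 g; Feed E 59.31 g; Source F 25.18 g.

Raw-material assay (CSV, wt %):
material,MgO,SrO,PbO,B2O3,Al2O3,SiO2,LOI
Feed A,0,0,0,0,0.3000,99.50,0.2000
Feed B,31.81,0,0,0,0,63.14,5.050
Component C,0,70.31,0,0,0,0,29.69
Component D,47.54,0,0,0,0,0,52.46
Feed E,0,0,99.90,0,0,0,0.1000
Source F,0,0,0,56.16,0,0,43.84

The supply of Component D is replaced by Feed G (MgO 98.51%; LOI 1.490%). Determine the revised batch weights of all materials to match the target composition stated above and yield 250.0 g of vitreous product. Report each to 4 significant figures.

The working math carries full precision from start to finish. Intermediates are displayed, rounded to four significant digits, as written; a single rounding completes each reported value. The derived quantities are recomputed in full float precision (yield, ignition loss, net glass mass, totals, six oxide percentages) from the weighed amounts at 250.0 g of glass, precisely as stated by the question or the answer.
Per-oxide target masses for 250.0 g vitreous product:
  MgO: 19.34% × 250.0 = 48.35 g
  SrO: 16.17% × 250.0 = 40.43 g
  PbO: 23.70% × 250.0 = 59.25 g
  B2O3: 5.656% × 250.0 = 14.14 g
  Al2O3: 0.05874% × 250.0 = 0.1468 g
  SiO2: 35.08% × 250.0 = 87.70 g
Per-oxide balance check on the weights just shown, per the basis as stated (delivered sums recover each target within answer rounding):
  MgO: 61.76·0.3181 + 29.14·0.9851 = 48.35 g (target 48.35 g)
  SrO: 57.50·0.7031 = 40.43 g (target 40.43 g)
  PbO: 59.31·0.9990 = 59.25 g (target 59.25 g)
  B2O3: 25.18·0.5616 = 14.14 g (target 14.14 g)
  Al2O3: 48.95·0.003000 = 0.1469 g (target 0.1468 g)
  SiO2: 48.95·0.9950 + 61.76·0.6314 = 87.70 g (target 87.70 g)
Glass-mass closure: total charge less LOI = 250.0 g (the Σ of target masses is 250.0 g; stated basis 250.0 g — deltas are rounding alone).
Whole-batch sum: Σ batch = 281.8 g; loss to ignition Σ batch·LOI = 31.82 g; as yield: glass ÷ batch → 88.71%.

Revised batch per 250.0 g vitreous product:
  Feed A: 48.95 g
  Feed B: 61.76 g
  Component C: 57.50 g
  Feed G: 29.14 g
  Feed E: 59.31 g
  Source F: 25.18 g
Total batch = 281.8 g; LOI loss = 31.82 g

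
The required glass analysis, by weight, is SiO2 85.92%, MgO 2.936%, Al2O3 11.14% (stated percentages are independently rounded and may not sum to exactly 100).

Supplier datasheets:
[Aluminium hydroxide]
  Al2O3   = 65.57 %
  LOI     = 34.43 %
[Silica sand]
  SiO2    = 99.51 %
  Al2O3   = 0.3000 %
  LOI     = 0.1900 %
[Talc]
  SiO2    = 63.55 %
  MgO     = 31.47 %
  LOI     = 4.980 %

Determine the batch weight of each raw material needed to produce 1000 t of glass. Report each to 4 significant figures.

Working values are printed, rounded to four significant figures, when written out. The working math maintains full precision from start to finish; each reported figure takes a single rounding; all derived quantities are rebuilt in full float precision (net glass mass, LOI, the totals, the three compositions, the yield) using the weight values at 1000 t of glass precisely as stated by the problem or the answer.
Oxide mass targets, per 1000 t glass:
  SiO2: 85.92% × 1000 = 859.2 t
  MgO: 2.936% × 1000 = 29.36 t
  Al2O3: 11.14% × 1000 = 111.4 t
Oxide-by-oxide audit from the weights as reported, versus the basis set out (sums match the target masses exact up to rounding of places):
  SiO2: 803.8·0.9951 + 93.30·0.6355 = 859.2 t (target 859.2 t)
  MgO: 93.30·0.3147 = 29.36 t (target 29.36 t)
  Al2O3: 166.2·0.6557 + 803.8·0.003000 = 111.4 t (target 111.4 t)
Consistency of the glass mass: whole batch net of LOI = 999.9 t (oxide target masses add up to 1000 t; the stated basis being 1000 t — differing by rounding only).
Summing the batch: Σ batch = 1063 t; LOI loss = Σ batch·LOI = 63.40 t; the yield ratio, glass ÷ batch: 94.04%.

Batch per 1000 t glass:
  Aluminium hydroxide: 166.2 t
  Silica sand: 803.8 t
  Talc: 93.30 t
Total batch = 1063 t; LOI loss = 63.40 t; yield = 94.04%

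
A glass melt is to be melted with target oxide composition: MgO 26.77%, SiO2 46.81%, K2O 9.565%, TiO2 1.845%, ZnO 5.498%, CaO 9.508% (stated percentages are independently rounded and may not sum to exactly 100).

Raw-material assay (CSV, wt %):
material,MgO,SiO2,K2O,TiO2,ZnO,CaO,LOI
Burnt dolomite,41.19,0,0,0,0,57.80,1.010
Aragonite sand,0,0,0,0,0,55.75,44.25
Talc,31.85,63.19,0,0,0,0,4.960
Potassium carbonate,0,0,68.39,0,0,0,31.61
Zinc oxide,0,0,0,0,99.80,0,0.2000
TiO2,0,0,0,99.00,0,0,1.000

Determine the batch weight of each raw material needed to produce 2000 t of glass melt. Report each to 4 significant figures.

All internal work runs at full float precision at all times. The intermediate values are printed, with 4-significant-digit rounding, at each printed step. Each reported result takes exactly one rounding; derived quantities, which include ignition loss, yield, the six compositions, totals, net glass mass, are computed in full precision, as written in problem or answer, from the batch weights on 2000 t of glass.
The oxide mass targets at 2000 t glass melt:
  MgO: 26.77% × 2000 = 535.4 t
  SiO2: 46.81% × 2000 = 936.2 t
  K2O: 9.565% × 2000 = 191.3 t
  TiO2: 1.845% × 2000 = 36.90 t
  ZnO: 5.498% × 2000 = 110.0 t
  CaO: 9.508% × 2000 = 190.2 t
Oxide-by-oxide audit applying the batch weights above, under the basis named above (delivered sums recover each target up to rounding of the answer):
  MgO: 154.2·0.4119 + 1482·0.3185 = 535.5 t (target 535.4 t)
  SiO2: 1482·0.6319 = 936.5 t (target 936.2 t)
  K2O: 279.7·0.6839 = 191.3 t (target 191.3 t)
  TiO2: 37.27·0.9900 = 36.90 t (target 36.90 t)
  ZnO: 110.2·0.9980 = 110.0 t (target 110.0 t)
  CaO: 154.2·0.5780 + 181.2·0.5575 = 190.1 t (target 190.2 t)
The glass-mass cross-check: Σ batch − LOI loss = 2000 t (oxide target masses add up to 2000 t; basis as stated: 2000 t — a pure rounding effect).
Adding the batch up: Σ batch = 2245 t; Σ batch·LOI gives LOI loss = 244.3 t; glass ÷ batch gives a yield of 89.12%.

Batch per 2000 t glass melt:
  Burnt dolomite: 154.2 t
  Aragonite sand: 181.2 t
  Talc: 1482 t
  Potassium carbonate: 279.7 t
  Zinc oxide: 110.2 t
  TiO2: 37.27 t
Total batch = 2245 t; LOI loss = 244.3 t; yield = 89.12%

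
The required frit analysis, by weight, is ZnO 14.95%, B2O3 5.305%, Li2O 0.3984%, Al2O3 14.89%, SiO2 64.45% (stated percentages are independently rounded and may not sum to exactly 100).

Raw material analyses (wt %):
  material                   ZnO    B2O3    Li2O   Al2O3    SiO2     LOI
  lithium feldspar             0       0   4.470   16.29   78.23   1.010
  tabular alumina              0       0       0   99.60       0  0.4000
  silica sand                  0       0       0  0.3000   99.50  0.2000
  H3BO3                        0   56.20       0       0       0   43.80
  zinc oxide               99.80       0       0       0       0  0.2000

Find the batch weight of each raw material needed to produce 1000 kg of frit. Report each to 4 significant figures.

Each numeric step runs at exact precision throughout. Intermediates appear, rounded to four significant digits, in the working. A single rounding completes every reported value — the derived quantities are re-derived starting from the weights on 1000 kg of glass in full float precision (totals, ignition loss, glass mass, the five compositions, the yield) as given in either problem or answer.
Target masses of each oxide per 1000 kg frit:
  ZnO: 14.95% × 1000 = 149.5 kg
  B2O3: 5.305% × 1000 = 53.05 kg
  Li2O: 0.3984% × 1000 = 3.984 kg
  Al2O3: 14.89% × 1000 = 148.9 kg
  SiO2: 64.45% × 1000 = 644.5 kg
Sums-versus-targets review using the reported weights, against the basis in use (sum by sum, the targets are met inside rounding margins):
  ZnO: 149.8·0.9980 = 149.5 kg (target 149.5 kg)
  B2O3: 94.40·0.5620 = 53.05 kg (target 53.05 kg)
  Li2O: 89.13·0.04470 = 3.984 kg (target 3.984 kg)
  Al2O3: 89.13·0.1629 + 133.2·0.9960 + 577.7·0.003000 = 148.9 kg (target 148.9 kg)
  SiO2: 89.13·0.7823 + 577.7·0.9950 = 644.5 kg (target 644.5 kg)
Glass-mass sanity pass: net batch after ignition = 1000 kg (the Σ of target masses is 999.9 kg; with the basis standing at 1000 kg — a pure rounding effect).
Whole-batch sum: Σ batch = 1044 kg; Σ batch·LOI gives LOI loss = 44.24 kg; yield: glass divided by total = 95.76%.

Batch per 1000 kg frit:
  lithium feldspar: 89.13 kg
  tabular alumina: 133.2 kg
  silica sand: 577.7 kg
  H3BO3: 94.40 kg
  zinc oxide: 149.8 kg
Total batch = 1044 kg; LOI loss = 44.24 kg; yield = 95.76%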